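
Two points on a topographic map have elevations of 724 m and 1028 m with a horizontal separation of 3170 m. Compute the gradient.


gradient = (1028 - 724) / 3170 = 304 / 3170 = 0.0959

0.0959


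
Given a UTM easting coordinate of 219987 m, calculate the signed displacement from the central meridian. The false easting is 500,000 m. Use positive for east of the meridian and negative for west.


displacement = 219987 - 500000 = -280013 m

-280013 m


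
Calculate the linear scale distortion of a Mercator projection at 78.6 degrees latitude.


SF = 1 / cos(78.6) = 1 / 0.197657 = 5.059

5.059


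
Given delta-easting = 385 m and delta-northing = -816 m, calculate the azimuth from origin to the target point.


az = atan2(385, -816) = 154.7 deg
adjusted to 0-360: 154.7 degrees

154.7 degrees


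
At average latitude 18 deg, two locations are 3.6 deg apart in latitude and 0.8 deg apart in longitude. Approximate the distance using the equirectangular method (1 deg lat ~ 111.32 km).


dlat_km = 3.6 * 111.32 = 400.752
dlon_km = 0.8 * 111.32 * cos(18) ≈ 84.697
dist = sqrt(400.752^2 + 84.697^2) ≈ 409.6 km

409.6 km


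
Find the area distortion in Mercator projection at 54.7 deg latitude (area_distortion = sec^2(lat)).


area_distortion = 1/cos^2(54.7) = 2.995

2.995


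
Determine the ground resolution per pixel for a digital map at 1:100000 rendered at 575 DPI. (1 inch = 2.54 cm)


pixel_cm = 2.54 / 575 ≈ 0.004417 cm
ground = pixel_cm * 100000 / 100 = 2.54 * 100000 / (575 * 100) = 254000 / 57500 ≈ 4.42 m

4.42 m


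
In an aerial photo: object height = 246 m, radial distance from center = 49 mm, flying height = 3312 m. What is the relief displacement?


d = h * r / H = 246 * 49 / 3312 = 3.64 mm

3.64 mm


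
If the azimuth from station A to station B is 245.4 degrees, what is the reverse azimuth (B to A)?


back azimuth = (245.4 + 180) mod 360 = 65.4 degrees

65.4 degrees


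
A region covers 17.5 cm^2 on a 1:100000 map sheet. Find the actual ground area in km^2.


ground_area = 17.5 * (100000/100)^2 = 17500000.0 m^2 = 17.5 km^2

17.5 km^2


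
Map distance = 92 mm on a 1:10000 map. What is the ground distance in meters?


ground = 92 mm * 10000 / 1000 = 920.0 m

920.0 m


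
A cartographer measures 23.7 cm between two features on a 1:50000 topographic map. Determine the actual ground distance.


ground = 23.7 cm * 50000 / 100 = 11850.0 m = 11.85 km

11.85 km


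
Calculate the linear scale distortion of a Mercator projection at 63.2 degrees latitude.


SF = 1 / cos(63.2) = 1 / 0.450878 = 2.218

2.218


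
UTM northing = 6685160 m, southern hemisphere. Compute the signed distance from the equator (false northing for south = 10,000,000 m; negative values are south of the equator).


For southern: actual = 6685160 - 10000000 = -3314840 m

-3314840 m


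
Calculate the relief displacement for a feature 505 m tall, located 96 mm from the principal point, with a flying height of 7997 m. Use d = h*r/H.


d = h * r / H = 505 * 96 / 7997 = 6.06 mm

6.06 mm


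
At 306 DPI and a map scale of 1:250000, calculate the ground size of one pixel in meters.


pixel_cm = 2.54 / 306 ≈ 0.008301 cm
ground = pixel_cm * 250000 / 100 = 2.54 * 250000 / (306 * 100) = 635000 / 30600 ≈ 20.75 m

20.75 m


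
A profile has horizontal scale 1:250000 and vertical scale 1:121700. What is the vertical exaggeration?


VE = horizontal_scale / vertical_scale = 250000 / 121700 ≈ 2.1

2.1x


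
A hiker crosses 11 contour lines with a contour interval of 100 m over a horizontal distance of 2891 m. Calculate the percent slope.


elevation change = 11 * 100 = 1100 m
slope = 1100 / 2891 * 100 = 38.0%

38.0%


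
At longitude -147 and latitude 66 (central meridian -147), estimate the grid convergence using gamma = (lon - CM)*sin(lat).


gamma = (-147 - -147) * sin(66) = 0 * 0.913545 = 0.0 degrees

0.0 degrees


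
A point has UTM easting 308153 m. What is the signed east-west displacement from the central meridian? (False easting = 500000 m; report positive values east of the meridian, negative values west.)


displacement = 308153 - 500000 = -191847 m

-191847 m


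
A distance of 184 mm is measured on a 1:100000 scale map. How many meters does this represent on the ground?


ground = 184 mm * 100000 / 1000 = 18400.0 m

18400.0 m


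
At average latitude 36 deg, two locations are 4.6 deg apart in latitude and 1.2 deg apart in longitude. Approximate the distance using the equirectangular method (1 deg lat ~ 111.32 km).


dlat_km = 4.6 * 111.32 = 512.072
dlon_km = 1.2 * 111.32 * cos(36) ≈ 108.072
dist = sqrt(512.072^2 + 108.072^2) ≈ 523.4 km

523.4 km


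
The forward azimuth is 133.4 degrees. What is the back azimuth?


back azimuth = (133.4 + 180) mod 360 = 313.4 degrees

313.4 degrees


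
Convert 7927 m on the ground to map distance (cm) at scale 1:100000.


map_cm = 7927 * 100 / 100000 = 7.927 cm ≈ 7.93 cm

7.93 cm


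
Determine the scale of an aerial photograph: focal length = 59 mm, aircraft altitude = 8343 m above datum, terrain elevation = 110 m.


scale = f / (H - h) = 59 mm / 8233 m = 59 / 8233000 = 1:139542

1:139542


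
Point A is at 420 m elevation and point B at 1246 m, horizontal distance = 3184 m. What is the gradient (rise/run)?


gradient = (1246 - 420) / 3184 = 826 / 3184 = 0.2594

0.2594


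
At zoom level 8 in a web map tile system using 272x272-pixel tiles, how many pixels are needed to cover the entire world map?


tiles per axis = 2^8 = 256
total tiles = 256^2 = 65536
pixels per axis = 256 * 272 = 69632
total pixels = 69632^2 = 4848615424

4848615424 pixels


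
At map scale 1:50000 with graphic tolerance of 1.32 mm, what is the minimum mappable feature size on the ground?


ground = 1.32 mm * 50000 / 1000 = 66.0 m

66.0 m


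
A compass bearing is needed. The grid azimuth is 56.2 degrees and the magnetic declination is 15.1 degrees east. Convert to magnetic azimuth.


magnetic azimuth = grid azimuth - declination (east +ve)
mag_az = 56.2 - 15.1 = 41.1 degrees

41.1 degrees


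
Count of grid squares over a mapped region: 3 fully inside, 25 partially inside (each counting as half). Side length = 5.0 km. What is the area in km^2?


effective squares = 3 + 25 * 0.5 = 15.5
area = 15.5 * 25.0 = 387.5 km^2

387.5 km^2


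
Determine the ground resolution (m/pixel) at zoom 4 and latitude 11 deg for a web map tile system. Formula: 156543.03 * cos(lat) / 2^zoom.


res = 156543.03 * cos(11) / 2^4 = 156543.03 * 0.98162718 / 16 = 9604.18 m/pixel

9604.18 m/pixel


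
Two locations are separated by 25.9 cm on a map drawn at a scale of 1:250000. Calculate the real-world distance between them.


ground = 25.9 cm * 250000 / 100 = 64750.0 m = 64.75 km

64.75 km


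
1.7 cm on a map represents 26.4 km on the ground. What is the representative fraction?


ground = 26.4 km = 2640000 cm; RF denominator = ground / map = 2640000 / 1.7 ≈ 1552941; RF = 1:1552941

1:1552941


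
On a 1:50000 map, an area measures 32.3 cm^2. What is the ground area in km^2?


ground_area = 32.3 * (50000/100)^2 = 8075000.0 m^2 = 8.075 km^2

8.075 km^2


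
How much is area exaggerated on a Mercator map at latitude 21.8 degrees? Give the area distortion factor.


area_distortion = 1/cos^2(21.8) = 1.16

1.16


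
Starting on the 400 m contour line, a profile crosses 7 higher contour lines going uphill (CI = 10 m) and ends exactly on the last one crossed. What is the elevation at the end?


elevation = 400 + 7 * 10 = 470 m

470 m


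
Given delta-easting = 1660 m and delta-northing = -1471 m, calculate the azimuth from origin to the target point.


az = atan2(1660, -1471) = 131.5 deg
adjusted to 0-360: 131.5 degrees

131.5 degrees


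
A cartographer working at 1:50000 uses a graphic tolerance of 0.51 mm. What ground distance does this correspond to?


ground = 0.51 mm * 50000 / 1000 = 25.5 m

25.5 m


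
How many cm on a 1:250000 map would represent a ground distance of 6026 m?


map_cm = 6026 * 100 / 250000 = 2.4104 cm ≈ 2.41 cm

2.41 cm


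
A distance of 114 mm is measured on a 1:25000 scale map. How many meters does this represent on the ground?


ground = 114 mm * 25000 / 1000 = 2850.0 m

2850.0 m


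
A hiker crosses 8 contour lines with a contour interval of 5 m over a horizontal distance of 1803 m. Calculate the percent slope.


elevation change = 8 * 5 = 40 m
slope = 40 / 1803 * 100 = 2.2%

2.2%


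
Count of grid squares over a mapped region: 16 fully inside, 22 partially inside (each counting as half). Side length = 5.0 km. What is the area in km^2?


effective squares = 16 + 22 * 0.5 = 27.0
area = 27.0 * 25.0 = 675.0 km^2

675.0 km^2


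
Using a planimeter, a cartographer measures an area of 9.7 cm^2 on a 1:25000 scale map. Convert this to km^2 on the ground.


ground_area = 9.7 * (25000/100)^2 = 606250.0 m^2 = 0.60625 km^2 ≈ 0.606 km^2

0.606 km^2


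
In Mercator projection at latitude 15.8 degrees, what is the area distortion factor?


area_distortion = 1/cos^2(15.8) = 1.08

1.08


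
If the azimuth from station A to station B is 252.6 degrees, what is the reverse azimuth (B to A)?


back azimuth = (252.6 + 180) mod 360 = 72.6 degrees

72.6 degrees


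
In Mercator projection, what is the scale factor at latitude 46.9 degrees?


SF = 1 / cos(46.9) = 1 / 0.683274 = 1.464

1.464


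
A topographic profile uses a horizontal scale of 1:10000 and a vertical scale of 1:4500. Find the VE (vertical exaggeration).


VE = horizontal_scale / vertical_scale = 10000 / 4500 ≈ 2.2

2.2x


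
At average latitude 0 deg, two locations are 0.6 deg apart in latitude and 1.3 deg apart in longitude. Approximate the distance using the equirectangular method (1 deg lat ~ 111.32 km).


dlat_km = 0.6 * 111.32 = 66.792
dlon_km = 1.3 * 111.32 * cos(0) ≈ 144.716
dist = sqrt(66.792^2 + 144.716^2) ≈ 159.4 km

159.4 km


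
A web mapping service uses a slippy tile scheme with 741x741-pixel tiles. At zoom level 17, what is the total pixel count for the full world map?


tiles per axis = 2^17 = 131072
total tiles = 131072^2 = 17179869184
pixels per axis = 131072 * 741 = 97124352
total pixels = 97124352^2 = 9433139751419904

9433139751419904 pixels


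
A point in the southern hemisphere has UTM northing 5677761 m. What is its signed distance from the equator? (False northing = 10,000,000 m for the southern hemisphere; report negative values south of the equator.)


For southern: actual = 5677761 - 10000000 = -4322239 m

-4322239 m


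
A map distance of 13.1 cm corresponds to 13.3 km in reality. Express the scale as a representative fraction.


ground = 13.3 km = 1330000 cm; RF denominator = ground / map = 1330000 / 13.1 ≈ 101527; RF = 1:101527

1:101527


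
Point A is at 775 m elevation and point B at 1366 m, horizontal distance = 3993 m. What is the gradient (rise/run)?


gradient = (1366 - 775) / 3993 = 591 / 3993 = 0.148

0.148


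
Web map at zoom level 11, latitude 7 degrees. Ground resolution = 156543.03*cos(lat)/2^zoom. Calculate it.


res = 156543.03 * cos(7) / 2^11 = 156543.03 * 0.99254615 / 2048 = 75.87 m/pixel

75.87 m/pixel


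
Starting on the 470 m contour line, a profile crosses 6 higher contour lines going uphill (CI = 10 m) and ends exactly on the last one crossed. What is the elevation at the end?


elevation = 470 + 6 * 10 = 530 m

530 m


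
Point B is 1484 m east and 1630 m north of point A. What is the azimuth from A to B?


az = atan2(1484, 1630) = 42.3 deg
adjusted to 0-360: 42.3 degrees

42.3 degrees


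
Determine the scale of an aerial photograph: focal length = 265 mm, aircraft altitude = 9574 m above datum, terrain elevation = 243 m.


scale = f / (H - h) = 265 mm / 9331 m = 265 / 9331000 = 1:35211

1:35211


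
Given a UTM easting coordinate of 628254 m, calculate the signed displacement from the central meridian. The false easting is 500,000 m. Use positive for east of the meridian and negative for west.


displacement = 628254 - 500000 = 128254 m

128254 m


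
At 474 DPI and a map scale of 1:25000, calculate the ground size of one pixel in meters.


pixel_cm = 2.54 / 474 ≈ 0.005359 cm
ground = pixel_cm * 25000 / 100 = 2.54 * 25000 / (474 * 100) = 63500 / 47400 ≈ 1.34 m

1.34 m


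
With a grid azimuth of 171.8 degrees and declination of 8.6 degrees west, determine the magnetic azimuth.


magnetic azimuth = grid azimuth - declination (east +ve)
mag_az = 171.8 - -8.6 = 180.4 degrees

180.4 degrees


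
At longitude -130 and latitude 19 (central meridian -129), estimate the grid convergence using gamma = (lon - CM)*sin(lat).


gamma = (-130 - -129) * sin(19) = -1 * 0.325568 = -0.326 degrees

-0.326 degrees


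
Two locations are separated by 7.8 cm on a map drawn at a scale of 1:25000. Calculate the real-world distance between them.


ground = 7.8 cm * 25000 / 100 = 1950.0 m = 1.95 km

1.95 km


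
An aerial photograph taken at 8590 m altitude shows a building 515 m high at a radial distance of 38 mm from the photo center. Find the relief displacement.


d = h * r / H = 515 * 38 / 8590 = 2.28 mm

2.28 mm


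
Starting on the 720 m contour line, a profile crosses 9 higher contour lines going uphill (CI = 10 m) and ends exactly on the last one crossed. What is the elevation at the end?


elevation = 720 + 9 * 10 = 810 m

810 m


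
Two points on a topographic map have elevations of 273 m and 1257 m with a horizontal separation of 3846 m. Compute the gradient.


gradient = (1257 - 273) / 3846 = 984 / 3846 = 0.2559

0.2559


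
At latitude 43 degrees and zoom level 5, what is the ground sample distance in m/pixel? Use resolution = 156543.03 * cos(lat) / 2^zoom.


res = 156543.03 * cos(43) / 2^5 = 156543.03 * 0.7313537 / 32 = 3577.76 m/pixel

3577.76 m/pixel


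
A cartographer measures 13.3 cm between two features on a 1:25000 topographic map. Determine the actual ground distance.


ground = 13.3 cm * 25000 / 100 = 3325.0 m = 3.325 km

3.325 km


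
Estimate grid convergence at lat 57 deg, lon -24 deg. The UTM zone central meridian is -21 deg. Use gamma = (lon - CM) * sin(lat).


gamma = (-24 - -21) * sin(57) = -3 * 0.838671 = -2.516 degrees

-2.516 degrees


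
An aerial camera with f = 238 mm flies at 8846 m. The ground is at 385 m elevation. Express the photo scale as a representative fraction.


scale = f / (H - h) = 238 mm / 8461 m = 238 / 8461000 = 1:35550

1:35550


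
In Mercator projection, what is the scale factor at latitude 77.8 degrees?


SF = 1 / cos(77.8) = 1 / 0.211325 = 4.732

4.732


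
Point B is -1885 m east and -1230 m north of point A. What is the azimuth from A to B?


az = atan2(-1885, -1230) = -123.1 deg
adjusted to 0-360: 236.9 degrees

236.9 degrees


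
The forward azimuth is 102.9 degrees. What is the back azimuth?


back azimuth = (102.9 + 180) mod 360 = 282.9 degrees

282.9 degrees


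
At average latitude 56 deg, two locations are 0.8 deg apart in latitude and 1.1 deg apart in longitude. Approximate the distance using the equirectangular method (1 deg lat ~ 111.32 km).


dlat_km = 0.8 * 111.32 = 89.056
dlon_km = 1.1 * 111.32 * cos(56) ≈ 68.474
dist = sqrt(89.056^2 + 68.474^2) ≈ 112.3 km

112.3 km


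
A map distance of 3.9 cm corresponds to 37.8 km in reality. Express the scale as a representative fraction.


ground = 37.8 km = 3780000 cm; RF denominator = ground / map = 3780000 / 3.9 ≈ 969231; RF = 1:969231

1:969231


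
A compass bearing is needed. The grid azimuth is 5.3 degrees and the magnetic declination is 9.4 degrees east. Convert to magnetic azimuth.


magnetic azimuth = grid azimuth - declination (east +ve)
mag_az = 5.3 - 9.4 = 355.9 degrees

355.9 degrees


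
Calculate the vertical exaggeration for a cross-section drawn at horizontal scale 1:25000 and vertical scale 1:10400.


VE = horizontal_scale / vertical_scale = 25000 / 10400 ≈ 2.4

2.4x


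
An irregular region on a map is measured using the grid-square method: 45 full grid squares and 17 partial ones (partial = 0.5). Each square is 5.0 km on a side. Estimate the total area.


effective squares = 45 + 17 * 0.5 = 53.5
area = 53.5 * 25.0 = 1337.5 km^2

1337.5 km^2


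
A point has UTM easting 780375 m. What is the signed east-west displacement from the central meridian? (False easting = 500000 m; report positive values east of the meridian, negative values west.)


displacement = 780375 - 500000 = 280375 m

280375 m


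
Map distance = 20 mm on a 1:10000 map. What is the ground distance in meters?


ground = 20 mm * 10000 / 1000 = 200.0 m

200.0 m


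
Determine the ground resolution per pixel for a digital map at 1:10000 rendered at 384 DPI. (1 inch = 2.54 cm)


pixel_cm = 2.54 / 384 ≈ 0.006615 cm
ground = pixel_cm * 10000 / 100 = 2.54 * 10000 / (384 * 100) = 25400 / 38400 ≈ 0.66 m

0.66 m


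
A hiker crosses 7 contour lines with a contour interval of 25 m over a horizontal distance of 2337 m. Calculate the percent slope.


elevation change = 7 * 25 = 175 m
slope = 175 / 2337 * 100 = 7.5%

7.5%


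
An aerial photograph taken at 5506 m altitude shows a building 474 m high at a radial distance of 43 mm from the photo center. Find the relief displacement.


d = h * r / H = 474 * 43 / 5506 = 3.7 mm

3.7 mm


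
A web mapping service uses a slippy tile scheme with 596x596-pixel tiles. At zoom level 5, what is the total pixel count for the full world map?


tiles per axis = 2^5 = 32
total tiles = 32^2 = 1024
pixels per axis = 32 * 596 = 19072
total pixels = 19072^2 = 363741184

363741184 pixels


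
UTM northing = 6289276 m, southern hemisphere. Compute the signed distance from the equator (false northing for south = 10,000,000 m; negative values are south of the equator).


For southern: actual = 6289276 - 10000000 = -3710724 m

-3710724 m


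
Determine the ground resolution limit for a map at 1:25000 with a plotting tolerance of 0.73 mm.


ground = 0.73 mm * 25000 / 1000 = 18.25 m

18.25 m


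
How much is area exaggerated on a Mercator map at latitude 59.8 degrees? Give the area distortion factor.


area_distortion = 1/cos^2(59.8) = 3.952

3.952


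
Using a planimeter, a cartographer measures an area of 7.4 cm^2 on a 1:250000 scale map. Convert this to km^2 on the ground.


ground_area = 7.4 * (250000/100)^2 = 46250000.0 m^2 = 46.25 km^2

46.25 km^2


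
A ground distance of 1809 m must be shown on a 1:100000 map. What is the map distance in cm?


map_cm = 1809 * 100 / 100000 = 1.809 cm ≈ 1.81 cm

1.81 cm


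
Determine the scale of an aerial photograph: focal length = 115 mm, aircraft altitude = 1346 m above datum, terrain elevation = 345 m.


scale = f / (H - h) = 115 mm / 1001 m = 115 / 1001000 = 1:8704

1:8704


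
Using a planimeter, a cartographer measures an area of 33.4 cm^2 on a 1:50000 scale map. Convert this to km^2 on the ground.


ground_area = 33.4 * (50000/100)^2 = 8350000.0 m^2 = 8.35 km^2

8.35 km^2


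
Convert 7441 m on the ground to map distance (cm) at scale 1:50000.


map_cm = 7441 * 100 / 50000 = 14.882 cm ≈ 14.88 cm

14.88 cm


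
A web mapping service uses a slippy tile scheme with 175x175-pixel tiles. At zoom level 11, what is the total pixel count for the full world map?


tiles per axis = 2^11 = 2048
total tiles = 2048^2 = 4194304
pixels per axis = 2048 * 175 = 358400
total pixels = 358400^2 = 128450560000

128450560000 pixels


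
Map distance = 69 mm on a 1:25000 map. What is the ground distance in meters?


ground = 69 mm * 25000 / 1000 = 1725.0 m

1725.0 m


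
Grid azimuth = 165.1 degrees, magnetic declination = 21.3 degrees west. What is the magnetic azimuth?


magnetic azimuth = grid azimuth - declination (east +ve)
mag_az = 165.1 - -21.3 = 186.4 degrees

186.4 degrees


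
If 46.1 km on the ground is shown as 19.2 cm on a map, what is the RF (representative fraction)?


ground = 46.1 km = 4610000 cm; RF denominator = ground / map = 4610000 / 19.2 ≈ 240104; RF = 1:240104

1:240104


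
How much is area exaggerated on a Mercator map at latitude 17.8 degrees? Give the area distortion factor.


area_distortion = 1/cos^2(17.8) = 1.103

1.103


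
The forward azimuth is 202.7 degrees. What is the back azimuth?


back azimuth = (202.7 + 180) mod 360 = 22.7 degrees

22.7 degrees


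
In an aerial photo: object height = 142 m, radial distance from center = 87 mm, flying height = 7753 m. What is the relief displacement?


d = h * r / H = 142 * 87 / 7753 = 1.59 mm

1.59 mm


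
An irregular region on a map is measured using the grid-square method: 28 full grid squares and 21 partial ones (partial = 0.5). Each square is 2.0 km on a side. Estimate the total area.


effective squares = 28 + 21 * 0.5 = 38.5
area = 38.5 * 4.0 = 154.0 km^2

154.0 km^2


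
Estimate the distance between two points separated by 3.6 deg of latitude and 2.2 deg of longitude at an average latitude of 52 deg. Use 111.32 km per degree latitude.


dlat_km = 3.6 * 111.32 = 400.752
dlon_km = 2.2 * 111.32 * cos(52) ≈ 150.778
dist = sqrt(400.752^2 + 150.778^2) ≈ 428.2 km

428.2 km


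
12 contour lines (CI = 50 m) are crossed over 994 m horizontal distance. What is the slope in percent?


elevation change = 12 * 50 = 600 m
slope = 600 / 994 * 100 = 60.4%

60.4%


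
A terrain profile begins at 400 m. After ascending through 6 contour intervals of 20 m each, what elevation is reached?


elevation = 400 + 6 * 20 = 520 m

520 m


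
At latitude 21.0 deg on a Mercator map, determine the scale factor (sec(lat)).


SF = 1 / cos(21.0) = 1 / 0.93358 = 1.071

1.071


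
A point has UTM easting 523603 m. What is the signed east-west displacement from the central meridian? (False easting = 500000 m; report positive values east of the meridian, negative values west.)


displacement = 523603 - 500000 = 23603 m

23603 m


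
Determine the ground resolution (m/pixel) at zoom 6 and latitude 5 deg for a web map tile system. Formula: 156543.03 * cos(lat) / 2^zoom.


res = 156543.03 * cos(5) / 2^6 = 156543.03 * 0.9961947 / 64 = 2436.68 m/pixel

2436.68 m/pixel


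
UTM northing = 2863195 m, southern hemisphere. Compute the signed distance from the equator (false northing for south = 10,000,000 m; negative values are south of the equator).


For southern: actual = 2863195 - 10000000 = -7136805 m

-7136805 m


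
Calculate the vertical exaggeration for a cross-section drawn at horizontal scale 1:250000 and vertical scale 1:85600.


VE = horizontal_scale / vertical_scale = 250000 / 85600 ≈ 2.9

2.9x


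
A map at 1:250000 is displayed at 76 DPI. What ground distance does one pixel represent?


pixel_cm = 2.54 / 76 ≈ 0.033421 cm
ground = pixel_cm * 250000 / 100 = 2.54 * 250000 / (76 * 100) = 635000 / 7600 ≈ 83.55 m

83.55 m


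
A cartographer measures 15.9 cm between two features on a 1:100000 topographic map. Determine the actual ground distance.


ground = 15.9 cm * 100000 / 100 = 15900.0 m = 15.9 km

15.9 km


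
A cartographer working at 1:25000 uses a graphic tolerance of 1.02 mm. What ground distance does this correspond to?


ground = 1.02 mm * 25000 / 1000 = 25.5 m

25.5 m


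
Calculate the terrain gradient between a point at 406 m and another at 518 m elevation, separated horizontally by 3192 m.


gradient = (518 - 406) / 3192 = 112 / 3192 = 0.0351

0.0351


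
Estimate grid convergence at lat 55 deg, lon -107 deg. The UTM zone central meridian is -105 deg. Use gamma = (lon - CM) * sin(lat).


gamma = (-107 - -105) * sin(55) = -2 * 0.819152 = -1.638 degrees

-1.638 degrees


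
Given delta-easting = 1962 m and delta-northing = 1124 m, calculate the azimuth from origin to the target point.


az = atan2(1962, 1124) = 60.2 deg
adjusted to 0-360: 60.2 degrees

60.2 degrees


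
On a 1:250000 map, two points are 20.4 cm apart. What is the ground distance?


ground = 20.4 cm * 250000 / 100 = 51000.0 m = 51.0 km

51.0 km


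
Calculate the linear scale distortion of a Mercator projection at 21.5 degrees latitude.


SF = 1 / cos(21.5) = 1 / 0.930418 = 1.075

1.075


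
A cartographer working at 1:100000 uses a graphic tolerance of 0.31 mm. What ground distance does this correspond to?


ground = 0.31 mm * 100000 / 1000 = 31.0 m

31.0 m


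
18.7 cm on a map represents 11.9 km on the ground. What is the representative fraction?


ground = 11.9 km = 1190000 cm; RF denominator = ground / map = 1190000 / 18.7 ≈ 63636; RF = 1:63636

1:63636


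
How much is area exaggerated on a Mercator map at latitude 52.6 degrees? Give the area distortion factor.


area_distortion = 1/cos^2(52.6) = 2.711

2.711


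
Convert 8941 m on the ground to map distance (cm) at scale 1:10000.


map_cm = 8941 * 100 / 10000 = 89.41 cm

89.41 cm


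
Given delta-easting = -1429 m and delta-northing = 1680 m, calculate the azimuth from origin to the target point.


az = atan2(-1429, 1680) = -40.4 deg
adjusted to 0-360: 319.6 degrees

319.6 degrees


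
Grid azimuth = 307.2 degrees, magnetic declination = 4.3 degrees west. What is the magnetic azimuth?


magnetic azimuth = grid azimuth - declination (east +ve)
mag_az = 307.2 - -4.3 = 311.5 degrees

311.5 degrees


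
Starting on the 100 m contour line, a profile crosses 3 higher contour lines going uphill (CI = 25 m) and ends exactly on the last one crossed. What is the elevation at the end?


elevation = 100 + 3 * 25 = 175 m

175 m


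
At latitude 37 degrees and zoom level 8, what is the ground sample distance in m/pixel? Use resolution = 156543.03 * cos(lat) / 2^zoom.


res = 156543.03 * cos(37) / 2^8 = 156543.03 * 0.79863551 / 256 = 488.36 m/pixel

488.36 m/pixel


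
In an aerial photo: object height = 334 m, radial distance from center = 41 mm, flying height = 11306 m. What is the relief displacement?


d = h * r / H = 334 * 41 / 11306 = 1.21 mm

1.21 mm


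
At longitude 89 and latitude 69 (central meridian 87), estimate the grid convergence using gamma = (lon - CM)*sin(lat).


gamma = (89 - 87) * sin(69) = 2 * 0.93358 = 1.867 degrees

1.867 degrees


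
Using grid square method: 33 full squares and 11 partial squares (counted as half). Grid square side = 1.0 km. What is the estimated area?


effective squares = 33 + 11 * 0.5 = 38.5
area = 38.5 * 1.0 = 38.5 km^2

38.5 km^2


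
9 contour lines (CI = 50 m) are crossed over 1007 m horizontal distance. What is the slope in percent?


elevation change = 9 * 50 = 450 m
slope = 450 / 1007 * 100 = 44.7%

44.7%


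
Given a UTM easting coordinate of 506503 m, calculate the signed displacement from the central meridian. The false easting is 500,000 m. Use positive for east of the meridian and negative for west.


displacement = 506503 - 500000 = 6503 m

6503 m


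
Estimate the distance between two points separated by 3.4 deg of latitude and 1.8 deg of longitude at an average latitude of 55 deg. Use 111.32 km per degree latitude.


dlat_km = 3.4 * 111.32 = 378.488
dlon_km = 1.8 * 111.32 * cos(55) ≈ 114.931
dist = sqrt(378.488^2 + 114.931^2) ≈ 395.6 km

395.6 km


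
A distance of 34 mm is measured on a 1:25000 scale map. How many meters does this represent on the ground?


ground = 34 mm * 25000 / 1000 = 850.0 m

850.0 m


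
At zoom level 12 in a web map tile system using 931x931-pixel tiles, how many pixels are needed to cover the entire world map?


tiles per axis = 2^12 = 4096
total tiles = 4096^2 = 16777216
pixels per axis = 4096 * 931 = 3813376
total pixels = 3813376^2 = 14541836517376

14541836517376 pixels


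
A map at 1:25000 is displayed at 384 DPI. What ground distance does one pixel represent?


pixel_cm = 2.54 / 384 ≈ 0.006615 cm
ground = pixel_cm * 25000 / 100 = 2.54 * 25000 / (384 * 100) = 63500 / 38400 ≈ 1.65 m

1.65 m


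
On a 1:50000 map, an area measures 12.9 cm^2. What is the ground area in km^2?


ground_area = 12.9 * (50000/100)^2 = 3225000.0 m^2 = 3.225 km^2

3.225 km^2


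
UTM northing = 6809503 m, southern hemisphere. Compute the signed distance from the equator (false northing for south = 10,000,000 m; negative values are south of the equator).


For southern: actual = 6809503 - 10000000 = -3190497 m

-3190497 m


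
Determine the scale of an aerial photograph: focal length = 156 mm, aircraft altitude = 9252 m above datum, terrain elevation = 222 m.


scale = f / (H - h) = 156 mm / 9030 m = 156 / 9030000 = 1:57885

1:57885


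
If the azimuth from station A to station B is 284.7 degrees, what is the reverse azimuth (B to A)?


back azimuth = (284.7 + 180) mod 360 = 104.7 degrees

104.7 degrees


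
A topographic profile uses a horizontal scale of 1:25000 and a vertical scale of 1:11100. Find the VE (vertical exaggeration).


VE = horizontal_scale / vertical_scale = 25000 / 11100 ≈ 2.3

2.3x


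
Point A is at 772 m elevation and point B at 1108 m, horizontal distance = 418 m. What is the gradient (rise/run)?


gradient = (1108 - 772) / 418 = 336 / 418 = 0.8038

0.8038


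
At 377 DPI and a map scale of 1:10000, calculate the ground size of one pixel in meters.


pixel_cm = 2.54 / 377 ≈ 0.006737 cm
ground = pixel_cm * 10000 / 100 = 2.54 * 10000 / (377 * 100) = 25400 / 37700 ≈ 0.67 m

0.67 m


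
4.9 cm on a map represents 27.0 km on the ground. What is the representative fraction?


ground = 27.0 km = 2700000 cm; RF denominator = ground / map = 2700000 / 4.9 ≈ 551020; RF = 1:551020

1:551020


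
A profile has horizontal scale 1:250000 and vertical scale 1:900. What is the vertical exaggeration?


VE = horizontal_scale / vertical_scale = 250000 / 900 ≈ 277.8

277.8x


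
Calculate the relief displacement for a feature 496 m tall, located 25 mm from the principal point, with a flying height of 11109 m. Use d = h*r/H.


d = h * r / H = 496 * 25 / 11109 = 1.12 mm

1.12 mm


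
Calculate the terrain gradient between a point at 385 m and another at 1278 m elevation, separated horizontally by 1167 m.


gradient = (1278 - 385) / 1167 = 893 / 1167 = 0.7652

0.7652


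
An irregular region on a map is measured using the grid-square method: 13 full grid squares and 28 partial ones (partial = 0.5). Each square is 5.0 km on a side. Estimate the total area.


effective squares = 13 + 28 * 0.5 = 27.0
area = 27.0 * 25.0 = 675.0 km^2

675.0 km^2


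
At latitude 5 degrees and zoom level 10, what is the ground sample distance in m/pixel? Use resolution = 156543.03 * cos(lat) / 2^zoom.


res = 156543.03 * cos(5) / 2^10 = 156543.03 * 0.9961947 / 1024 = 152.29 m/pixel

152.29 m/pixel


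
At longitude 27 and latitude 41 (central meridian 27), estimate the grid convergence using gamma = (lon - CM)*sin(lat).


gamma = (27 - 27) * sin(41) = 0 * 0.656059 = 0.0 degrees

0.0 degrees


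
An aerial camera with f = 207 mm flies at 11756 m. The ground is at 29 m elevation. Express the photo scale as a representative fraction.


scale = f / (H - h) = 207 mm / 11727 m = 207 / 11727000 = 1:56652

1:56652


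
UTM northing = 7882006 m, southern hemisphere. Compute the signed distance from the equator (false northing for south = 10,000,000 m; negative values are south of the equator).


For southern: actual = 7882006 - 10000000 = -2117994 m

-2117994 m


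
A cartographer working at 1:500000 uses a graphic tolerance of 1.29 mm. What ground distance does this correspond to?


ground = 1.29 mm * 500000 / 1000 = 645.0 m

645.0 m


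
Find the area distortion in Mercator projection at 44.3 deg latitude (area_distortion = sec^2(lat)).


area_distortion = 1/cos^2(44.3) = 1.952

1.952


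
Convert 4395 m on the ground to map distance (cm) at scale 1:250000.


map_cm = 4395 * 100 / 250000 = 1.758 cm ≈ 1.76 cm

1.76 cm


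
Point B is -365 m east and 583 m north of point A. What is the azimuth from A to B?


az = atan2(-365, 583) = -32.0 deg
adjusted to 0-360: 328.0 degrees

328.0 degrees


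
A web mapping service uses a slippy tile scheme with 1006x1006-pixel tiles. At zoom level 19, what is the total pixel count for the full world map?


tiles per axis = 2^19 = 524288
total tiles = 524288^2 = 274877906944
pixels per axis = 524288 * 1006 = 527433728
total pixels = 527433728^2 = 278186337431977984

278186337431977984 pixels


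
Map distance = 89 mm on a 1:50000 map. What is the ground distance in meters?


ground = 89 mm * 50000 / 1000 = 4450.0 m

4450.0 m


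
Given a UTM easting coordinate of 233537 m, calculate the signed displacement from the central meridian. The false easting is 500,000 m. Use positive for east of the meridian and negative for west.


displacement = 233537 - 500000 = -266463 m

-266463 m


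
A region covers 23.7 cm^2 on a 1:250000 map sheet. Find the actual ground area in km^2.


ground_area = 23.7 * (250000/100)^2 = 148125000.0 m^2 = 148.125 km^2

148.125 km^2


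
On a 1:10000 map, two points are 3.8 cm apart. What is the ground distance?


ground = 3.8 cm * 10000 / 100 = 380.0 m

380.0 m


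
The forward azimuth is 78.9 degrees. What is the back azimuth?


back azimuth = (78.9 + 180) mod 360 = 258.9 degrees

258.9 degrees


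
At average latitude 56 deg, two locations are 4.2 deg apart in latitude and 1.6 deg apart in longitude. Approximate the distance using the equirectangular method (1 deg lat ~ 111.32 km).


dlat_km = 4.2 * 111.32 = 467.544
dlon_km = 1.6 * 111.32 * cos(56) ≈ 99.599
dist = sqrt(467.544^2 + 99.599^2) ≈ 478.0 km

478.0 km


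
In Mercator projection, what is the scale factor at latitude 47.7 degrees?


SF = 1 / cos(47.7) = 1 / 0.673013 = 1.486

1.486


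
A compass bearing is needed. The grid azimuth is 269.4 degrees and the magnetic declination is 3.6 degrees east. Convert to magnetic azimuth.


magnetic azimuth = grid azimuth - declination (east +ve)
mag_az = 269.4 - 3.6 = 265.8 degrees

265.8 degrees


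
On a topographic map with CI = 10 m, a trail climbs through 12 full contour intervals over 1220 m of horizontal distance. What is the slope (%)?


elevation change = 12 * 10 = 120 m
slope = 120 / 1220 * 100 = 9.8%

9.8%


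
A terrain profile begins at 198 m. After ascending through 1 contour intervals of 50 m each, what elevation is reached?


elevation = 198 + 1 * 50 = 248 m

248 m


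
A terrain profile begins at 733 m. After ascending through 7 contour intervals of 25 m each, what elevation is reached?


elevation = 733 + 7 * 25 = 908 m

908 m


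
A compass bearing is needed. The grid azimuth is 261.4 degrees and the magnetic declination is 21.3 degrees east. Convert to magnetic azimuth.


magnetic azimuth = grid azimuth - declination (east +ve)
mag_az = 261.4 - 21.3 = 240.1 degrees

240.1 degrees


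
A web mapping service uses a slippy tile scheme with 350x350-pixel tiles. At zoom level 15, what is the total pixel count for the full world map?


tiles per axis = 2^15 = 32768
total tiles = 32768^2 = 1073741824
pixels per axis = 32768 * 350 = 11468800
total pixels = 11468800^2 = 131533373440000

131533373440000 pixels


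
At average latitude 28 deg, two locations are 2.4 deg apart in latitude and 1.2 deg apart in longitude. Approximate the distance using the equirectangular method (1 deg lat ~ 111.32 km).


dlat_km = 2.4 * 111.32 = 267.168
dlon_km = 1.2 * 111.32 * cos(28) ≈ 117.948
dist = sqrt(267.168^2 + 117.948^2) ≈ 292.0 km

292.0 km


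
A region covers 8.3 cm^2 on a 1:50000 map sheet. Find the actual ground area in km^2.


ground_area = 8.3 * (50000/100)^2 = 2075000.0 m^2 = 2.075 km^2

2.075 km^2


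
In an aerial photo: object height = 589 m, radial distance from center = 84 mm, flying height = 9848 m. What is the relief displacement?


d = h * r / H = 589 * 84 / 9848 = 5.02 mm

5.02 mm


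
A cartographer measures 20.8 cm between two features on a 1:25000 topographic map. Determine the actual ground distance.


ground = 20.8 cm * 25000 / 100 = 5200.0 m = 5.2 km

5.2 km


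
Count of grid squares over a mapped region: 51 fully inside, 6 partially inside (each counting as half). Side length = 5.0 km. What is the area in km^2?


effective squares = 51 + 6 * 0.5 = 54.0
area = 54.0 * 25.0 = 1350.0 km^2

1350.0 km^2


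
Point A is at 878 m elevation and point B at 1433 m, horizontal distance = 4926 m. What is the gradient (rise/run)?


gradient = (1433 - 878) / 4926 = 555 / 4926 = 0.1127

0.1127


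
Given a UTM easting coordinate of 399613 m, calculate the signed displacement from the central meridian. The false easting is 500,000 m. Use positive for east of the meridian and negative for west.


displacement = 399613 - 500000 = -100387 m

-100387 m


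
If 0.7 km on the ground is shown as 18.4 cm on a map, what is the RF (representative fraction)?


ground = 0.7 km = 70000 cm; RF denominator = ground / map = 70000 / 18.4 ≈ 3804; RF = 1:3804

1:3804


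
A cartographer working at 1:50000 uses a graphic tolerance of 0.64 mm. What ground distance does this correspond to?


ground = 0.64 mm * 50000 / 1000 = 32.0 m

32.0 m


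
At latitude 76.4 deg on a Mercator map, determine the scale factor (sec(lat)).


SF = 1 / cos(76.4) = 1 / 0.235142 = 4.253

4.253


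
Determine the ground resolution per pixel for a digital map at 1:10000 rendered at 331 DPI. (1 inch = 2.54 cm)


pixel_cm = 2.54 / 331 ≈ 0.007674 cm
ground = pixel_cm * 10000 / 100 = 2.54 * 10000 / (331 * 100) = 25400 / 33100 ≈ 0.77 m

0.77 m


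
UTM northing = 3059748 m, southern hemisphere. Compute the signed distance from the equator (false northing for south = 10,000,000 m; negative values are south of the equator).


For southern: actual = 3059748 - 10000000 = -6940252 m

-6940252 m


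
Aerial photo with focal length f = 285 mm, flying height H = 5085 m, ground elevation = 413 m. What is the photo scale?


scale = f / (H - h) = 285 mm / 4672 m = 285 / 4672000 = 1:16393

1:16393


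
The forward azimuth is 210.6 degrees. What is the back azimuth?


back azimuth = (210.6 + 180) mod 360 = 30.6 degrees

30.6 degrees


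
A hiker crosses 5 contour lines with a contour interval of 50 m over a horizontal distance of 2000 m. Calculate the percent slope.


elevation change = 5 * 50 = 250 m
slope = 250 / 2000 * 100 = 12.5%

12.5%


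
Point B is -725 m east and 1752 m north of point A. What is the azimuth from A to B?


az = atan2(-725, 1752) = -22.5 deg
adjusted to 0-360: 337.5 degrees

337.5 degrees


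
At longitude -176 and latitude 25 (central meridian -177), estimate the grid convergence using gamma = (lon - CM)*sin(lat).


gamma = (-176 - -177) * sin(25) = 1 * 0.422618 = 0.423 degrees

0.423 degrees


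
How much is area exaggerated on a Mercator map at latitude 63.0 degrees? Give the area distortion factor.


area_distortion = 1/cos^2(63.0) = 4.852

4.852


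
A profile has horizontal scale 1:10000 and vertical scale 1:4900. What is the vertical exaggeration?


VE = horizontal_scale / vertical_scale = 10000 / 4900 ≈ 2.0

2.0x


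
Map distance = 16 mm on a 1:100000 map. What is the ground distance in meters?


ground = 16 mm * 100000 / 1000 = 1600.0 m

1600.0 m


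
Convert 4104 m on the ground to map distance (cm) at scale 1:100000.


map_cm = 4104 * 100 / 100000 = 4.104 cm ≈ 4.1 cm

4.1 cm


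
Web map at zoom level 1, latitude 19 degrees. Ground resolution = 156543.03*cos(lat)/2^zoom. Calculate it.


res = 156543.03 * cos(19) / 2^1 = 156543.03 * 0.94551858 / 2 = 74007.17 m/pixel

74007.17 m/pixel
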